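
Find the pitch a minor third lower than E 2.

The third takes the letter from E down to C.
Moving 3 semitones down from E2 (the size of a minor third) reaches C#2.

C-sharp 2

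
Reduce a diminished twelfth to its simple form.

d5

Take out an octave (7 from the number): 12 − 7 = 5.
Quality carries through unchanged, so the simple form is a diminished fifth.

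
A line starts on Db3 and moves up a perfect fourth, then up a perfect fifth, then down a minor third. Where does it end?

Db3 up a perfect fourth → Gb3 (5 semitones).
A perfect fifth up from Gb3 is Db4.
A minor third down from Db4 is Bb3.

Bb3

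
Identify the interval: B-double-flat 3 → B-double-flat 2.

Descending from Bbb3 to Bbb2 is the same interval as ascending Bbb2 to Bbb3.
B to B is the same letter name, plus an octave, so the interval is some kind of octave.
The perfect octave spans 12 semitones, and Bbb2 to Bbb3 is exactly 12 semitones — so this is a perfect octave.

P8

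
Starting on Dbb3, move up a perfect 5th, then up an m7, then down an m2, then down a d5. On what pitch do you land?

Bb3

Dbb3 up a perfect fifth → Abb3 (7 semitones).
A minor seventh up from Abb3 is Gbb4.
Down a minor second from Gbb4: Fb4 (1 semitone down).
Down a diminished fifth from Fb4: Bb3 (6 semitones down).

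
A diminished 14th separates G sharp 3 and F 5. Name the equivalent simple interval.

Each octave removed subtracts seven from the number: 14 − 7 = 7.
That makes a diminished fourteenth a compound diminished seventh — an octave plus a diminished seventh.

diminished 7th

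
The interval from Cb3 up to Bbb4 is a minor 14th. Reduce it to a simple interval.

Subtracting seven from the interval number removes an octave: 14 − 7 = 7.
So a minor fourteenth is an octave plus a minor seventh. The quality is unchanged.

m7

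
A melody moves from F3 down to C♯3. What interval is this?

Descending from F3 to C#3 is the same interval as ascending C#3 to F3.
C to F spans four letter names (C-D-E-F): a fourth.
The perfect fourth is 5 semitones; here we have 4, one semitone narrower: diminished.

d4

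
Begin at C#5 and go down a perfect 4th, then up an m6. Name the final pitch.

Down a perfect fourth from C#5: G#4 (5 semitones down).
G#4 up a minor sixth → E5 (8 semitones).

E5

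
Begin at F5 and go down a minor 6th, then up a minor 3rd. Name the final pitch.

C5

A minor sixth down from F5 is A4.
A minor third up from A4 is C5.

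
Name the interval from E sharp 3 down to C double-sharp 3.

Descending from E#3 to C##3 is the same interval as ascending C##3 to E#3.
C to E spans three letter names (C-D-E) — that makes it a third of some quality.
A major third would be 4 semitones, but C##3 to E#3 is 3 — one semitone narrower, making it a minor third.

minor 3rd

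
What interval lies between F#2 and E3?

F to E spans seven letter names (F-G-A-B-C-D-E): a seventh.
At 10 semitones, F#2→E3 falls one short of a major seventh: minor.

minor seventh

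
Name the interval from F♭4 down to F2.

Descending from Fb4 to F2 is the same interval as ascending F2 to Fb4.
F to F is the same letter name, plus 2 octaves — that makes it a fifteenth of some quality.
The perfect fifteenth is 24 semitones; here we have 23, one semitone narrower: diminished.
(Equivalently, a compound diminished octave: a diminished octave plus an octave.)

diminished fifteenth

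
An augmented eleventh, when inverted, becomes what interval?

First reduce the compound augmented eleventh to its simple form, an augmented fourth.
Inverted interval numbers add to nine, so a fourth pairs with a fifth (4 + 5 = 9).
The quality also flips — augmented becomes diminished — giving a diminished fifth.

diminished 5th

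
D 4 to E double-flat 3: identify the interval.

Descending from D4 to Ebb3 is the same interval as ascending Ebb3 to D4.
E to D spans seven letter names (E-F-G-A-B-C-D), so the interval is some kind of seventh.
The major seventh is 11 semitones; here we have 12, one semitone wider: augmented.

augmented seventh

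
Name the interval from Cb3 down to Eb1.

Descending from Cb3 to Eb1 is the same interval as ascending Eb1 to Cb3.
E to C spans six letter names (E-F-G-A-B-C), plus an octave — that makes it a thirteenth of some quality.
At 20 semitones, Eb1→Cb3 falls one short of a major thirteenth: minor.
(Equivalently, a compound minor sixth: a minor sixth plus an octave.)

m13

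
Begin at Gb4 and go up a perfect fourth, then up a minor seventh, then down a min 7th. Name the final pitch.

Cb5

A perfect fourth up from Gb4 is Cb5.
Up a minor seventh from Cb5: Bbb5 (10 semitones up).
A minor seventh down from Bbb5 is Cb5.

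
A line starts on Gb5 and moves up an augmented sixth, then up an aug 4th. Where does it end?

An augmented sixth up from Gb5 is E6.
E6 up an augmented fourth → A#6 (6 semitones).

A#6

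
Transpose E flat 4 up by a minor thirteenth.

C flat 6

Counting six letter names plus an octave up from E lands on C.
Moving 20 semitones up from Eb4 (the size of a minor thirteenth) reaches Cb6.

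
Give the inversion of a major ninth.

First reduce the compound major ninth to its simple form, a major second.
The rule of nine gives the new number: 9 − 2 = 7, so a second becomes a seventh.
And major becomes minor under inversion, so we get a minor seventh.

m7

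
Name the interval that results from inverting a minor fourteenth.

major second

First reduce the compound minor fourteenth to its simple form, a minor seventh.
The rule of nine gives the new number: 9 − 7 = 2, so a seventh becomes a second.
Quality inverts too: minor becomes major. That makes the inversion a major second.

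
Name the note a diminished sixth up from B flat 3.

The sixth takes the letter from B up to G.
A diminished sixth is 7 semitones; 7 semitones up from Bb3 gives Gbb4.

G double-flat 4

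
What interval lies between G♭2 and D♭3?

perfect fifth

G to D spans five letter names (G-A-B-C-D), so the interval is some kind of fifth.
Gb2 to Db3 is 7 semitones, matching the perfect fifth exactly, so the quality is perfect.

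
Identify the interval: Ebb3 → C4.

E to C spans six letter names (E-F-G-A-B-C) — that makes it a sixth of some quality.
Ebb3 to C4 spans 10 semitones — one semitone wider than the major sixth (9) — giving an augmented sixth.

A6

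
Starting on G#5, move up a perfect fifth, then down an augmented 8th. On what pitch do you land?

A perfect fifth up from G#5 is D#6.
Down an augmented octave from D#6: D5 (13 semitones down).

D5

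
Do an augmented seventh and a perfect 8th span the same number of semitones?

Yes

An augmented seventh spans 12 semitones, and a perfect octave also spans 12 semitones — they're enharmonic.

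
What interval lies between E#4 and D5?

E to D spans seven letter names (E-F-G-A-B-C-D) — that makes it a seventh of some quality.
A major seventh would be 11 semitones; E#4 to D5 is 9, two semitones narrower, so the interval is diminished.

diminished 7th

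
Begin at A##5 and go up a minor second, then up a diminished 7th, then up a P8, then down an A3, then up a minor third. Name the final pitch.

Abb7

Up a minor second from A##5: B#5 (1 semitone up).
Up a diminished seventh from B#5: A6 (9 semitones up).
A6 up a perfect octave → A7 (12 semitones).
A7 down an augmented third → Fb7 (5 semitones).
Up a minor third from Fb7: Abb7 (3 semitones up).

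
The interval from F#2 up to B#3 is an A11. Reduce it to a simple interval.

augmented fourth

Take out an octave (7 from the number): 11 − 7 = 4.
So an augmented eleventh is an octave plus an augmented fourth. The quality is unchanged.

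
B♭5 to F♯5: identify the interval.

d4

Descending from Bb5 to F#5 is the same interval as ascending F#5 to Bb5.
F to B spans four letter names (F-G-A-B) — that makes it a fourth of some quality.
The perfect fourth is 5 semitones; here we have 4, one semitone narrower: diminished.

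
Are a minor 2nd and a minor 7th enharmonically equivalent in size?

No

A minor second is 1 semitone but a minor seventh is 10 semitones — different sizes.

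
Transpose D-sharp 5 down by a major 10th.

Counting three letter names plus an octave down from D lands on B.
A major tenth is 16 semitones; 16 semitones down from D#5 gives B3.

B 3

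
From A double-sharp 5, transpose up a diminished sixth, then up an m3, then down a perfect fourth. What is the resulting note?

E 6

A##5 up a diminished sixth → F#6 (7 semitones).
F#6 up a minor third → A6 (3 semitones).
A6 down a perfect fourth → E6 (5 semitones).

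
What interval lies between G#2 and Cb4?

G to C spans four letter names (G-A-B-C), plus an octave, so the interval is some kind of eleventh.
G#2 to Cb4 spans 15 semitones — two semitones narrower than the perfect eleventh (17) — giving a doubly diminished eleventh.
(Equivalently, a compound doubly diminished fourth: a doubly diminished fourth plus an octave.)

doubly diminished eleventh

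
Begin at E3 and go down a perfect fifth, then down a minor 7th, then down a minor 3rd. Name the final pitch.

E3 down a perfect fifth → A2 (7 semitones).
A minor seventh down from A2 is B1.
B1 down a minor third → G#1 (3 semitones).

G#1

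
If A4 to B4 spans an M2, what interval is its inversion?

m7

The rule of nine gives the new number: 9 − 2 = 7, so a second becomes a seventh.
And major becomes minor under inversion, so we get a minor seventh.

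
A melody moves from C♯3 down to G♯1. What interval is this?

Descending from C#3 to G#1 is the same interval as ascending G#1 to C#3.
G to C spans four letter names (G-A-B-C), plus an octave: an eleventh.
Counting semitones, G#1→C#3 is 17, which is the perfect eleventh.
(Equivalently, a compound perfect fourth: a perfect fourth plus an octave.)

P11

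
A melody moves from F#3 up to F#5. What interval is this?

perfect 15th

F to F is the same letter name, plus 2 octaves — that makes it a fifteenth of some quality.
Counting semitones, F#3→F#5 is 24, which is the perfect fifteenth.
(Equivalently, a compound perfect octave: a perfect octave plus an octave.)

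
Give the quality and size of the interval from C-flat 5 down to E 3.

diminished 13th

Descending from Cb5 to E3 is the same interval as ascending E3 to Cb5.
E to C spans six letter names (E-F-G-A-B-C), plus an octave — that makes it a thirteenth of some quality.
A major thirteenth would be 21 semitones; E3 to Cb5 is 19, two semitones narrower, so the interval is diminished.
(Equivalently, a compound diminished sixth: a diminished sixth plus an octave.)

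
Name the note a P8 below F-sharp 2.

For an octave the letter name doesn't change: still F, an octave down.
Moving 12 semitones down from F#2 (the size of a perfect octave) reaches F#1.

F-sharp 1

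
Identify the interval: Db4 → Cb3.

Descending from Db4 to Cb3 is the same interval as ascending Cb3 to Db4.
C to D spans two letter names (C-D), plus an octave: a ninth.
Cb3 to Db4 is 14 semitones, matching the major ninth exactly, so the quality is major.
(Equivalently, a compound major second: a major second plus an octave.)

M9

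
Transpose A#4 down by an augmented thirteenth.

C3

Six letters down from A (plus an octave) reaches C.
An augmented thirteenth spans 22 semitones, so from A#4 the target pitch is C3.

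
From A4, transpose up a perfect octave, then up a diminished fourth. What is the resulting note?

Db6

A4 up a perfect octave → A5 (12 semitones).
Up a diminished fourth from A5: Db6 (4 semitones up).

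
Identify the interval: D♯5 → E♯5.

D to E spans two letter names (D-E), so the interval is some kind of second.
The major second spans 2 semitones, and D#5 to E#5 is exactly 2 semitones — so this is a major second.

major second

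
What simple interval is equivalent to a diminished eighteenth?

Each octave removed subtracts seven from the number: 18 − 14 = 4.
So a diminished eighteenth is 2 octaves plus a diminished fourth. The quality is unchanged.

diminished 4th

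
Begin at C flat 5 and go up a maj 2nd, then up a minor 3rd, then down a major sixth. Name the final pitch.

A double-flat 4

Cb5 up a major second → Db5 (2 semitones).
Up a minor third from Db5: Fb5 (3 semitones up).
A major sixth down from Fb5 is Abb4.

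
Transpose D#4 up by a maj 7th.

Seven letter names up from D: C.
Moving 11 semitones up from D#4 (the size of a major seventh) reaches C##5.

C##5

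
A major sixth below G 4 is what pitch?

The sixth takes the letter from G down to B.
Moving 9 semitones down from G4 (the size of a major sixth) reaches Bb3.

B flat 3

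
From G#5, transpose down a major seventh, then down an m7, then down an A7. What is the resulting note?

A major seventh down from G#5 is A4.
Down a minor seventh from A4: B3 (10 semitones down).
B3 down an augmented seventh → Cb3 (12 semitones).

Cb3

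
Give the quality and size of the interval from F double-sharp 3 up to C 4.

doubly diminished 5th

F to C spans five letter names (F-G-A-B-C): a fifth.
F##3 to C4 spans 5 semitones — two semitones narrower than the perfect fifth (7) — giving a doubly diminished fifth.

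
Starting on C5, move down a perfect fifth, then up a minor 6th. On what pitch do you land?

Db5

A perfect fifth down from C5 is F4.
A minor sixth up from F4 is Db5.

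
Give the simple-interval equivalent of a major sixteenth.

Subtracting seven from the interval number removes an octave: 16 − 14 = 2.
Quality carries through unchanged, so the simple form is a major second.

M2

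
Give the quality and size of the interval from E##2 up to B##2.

perfect fifth

E to B spans five letter names (E-F-G-A-B): a fifth.
E##2 to B##2 is 7 semitones, matching the perfect fifth exactly, so the quality is perfect.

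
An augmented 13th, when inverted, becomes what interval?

First reduce the compound augmented thirteenth to its simple form, an augmented sixth.
Inverted interval numbers add to nine, so a sixth pairs with a third (6 + 3 = 9).
The quality also flips — augmented becomes diminished — giving a diminished third.

diminished third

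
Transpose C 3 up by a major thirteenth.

A 4

Counting six letter names plus an octave up from C lands on A.
Moving 21 semitones up from C3 (the size of a major thirteenth) reaches A4.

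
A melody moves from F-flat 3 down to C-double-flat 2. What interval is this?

Descending from Fb3 to Cbb2 is the same interval as ascending Cbb2 to Fb3.
C to F spans four letter names (C-D-E-F), plus an octave: an eleventh.
A perfect eleventh would be 17 semitones; Cbb2 to Fb3 is 18, one semitone wider, so the interval is augmented.
(Equivalently, a compound augmented fourth: an augmented fourth plus an octave.)

augmented eleventh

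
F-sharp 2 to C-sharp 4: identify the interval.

perfect twelfth

F to C spans five letter names (F-G-A-B-C), plus an octave — that makes it a twelfth of some quality.
F#2 to C#4 is 19 semitones, matching the perfect twelfth exactly, so the quality is perfect.
(Equivalently, a compound perfect fifth: a perfect fifth plus an octave.)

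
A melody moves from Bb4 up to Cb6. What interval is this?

B to C spans two letter names (B-C), plus an octave, so the interval is some kind of ninth.
A major ninth would be 14 semitones, but Bb4 to Cb6 is 13 — one semitone narrower, making it a minor ninth.
(Equivalently, a compound minor second: a minor second plus an octave.)

minor ninth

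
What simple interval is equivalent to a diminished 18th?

Subtracting seven from the interval number removes an octave: 18 − 14 = 4.
That makes a diminished eighteenth a compound diminished fourth — 2 octaves plus a diminished fourth.

d4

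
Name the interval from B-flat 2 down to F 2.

perfect fourth

Descending from Bb2 to F2 is the same interval as ascending F2 to Bb2.
F to B spans four letter names (F-G-A-B): a fourth.
The perfect fourth spans 5 semitones, and F2 to Bb2 is exactly 5 semitones — so this is a perfect fourth.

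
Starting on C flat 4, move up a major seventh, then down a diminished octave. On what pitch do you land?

Up a major seventh from Cb4: Bb4 (11 semitones up).
Bb4 down a diminished octave → B3 (11 semitones).

B 3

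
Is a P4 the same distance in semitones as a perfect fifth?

A perfect fourth spans 5 semitones; a perfect fifth spans 7 semitones. They differ by 2.

No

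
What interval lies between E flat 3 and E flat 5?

P15

E to E is the same letter name, plus 2 octaves, so the interval is some kind of fifteenth.
Counting semitones, Eb3→Eb5 is 24, which is the perfect fifteenth.
(Equivalently, a compound perfect octave: a perfect octave plus an octave.)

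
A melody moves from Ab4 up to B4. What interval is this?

A to B spans two letter names (A-B) — that makes it a second of some quality.
A major second would be 2 semitones; Ab4 to B4 is 3, one semitone wider, so the interval is augmented.

augmented second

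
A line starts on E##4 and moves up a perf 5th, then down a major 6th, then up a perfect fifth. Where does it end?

A perfect fifth up from E##4 is B##4.
Down a major sixth from B##4: D##4 (9 semitones down).
Up a perfect fifth from D##4: A##4 (7 semitones up).

A##4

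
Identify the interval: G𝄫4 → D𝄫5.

G to D spans five letter names (G-A-B-C-D) — that makes it a fifth of some quality.
Counting semitones, Gbb4→Dbb5 is 7, which is the perfect fifth.

perfect 5th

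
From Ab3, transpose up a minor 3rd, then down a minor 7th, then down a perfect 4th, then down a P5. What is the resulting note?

Db2

Ab3 up a minor third → Cb4 (3 semitones).
A minor seventh down from Cb4 is Db3.
Down a perfect fourth from Db3: Ab2 (5 semitones down).
Ab2 down a perfect fifth → Db2 (7 semitones).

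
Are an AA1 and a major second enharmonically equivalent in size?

Yes

Both span 2 semitones: a doubly augmented unison and a major second are the same chromatic distance.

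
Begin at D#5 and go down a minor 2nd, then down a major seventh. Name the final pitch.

Down a minor second from D#5: C##5 (1 semitone down).
Down a major seventh from C##5: D#4 (11 semitones down).

D#4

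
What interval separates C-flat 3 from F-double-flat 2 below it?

Descending from Cb3 to Fbb2 is the same interval as ascending Fbb2 to Cb3.
F to C spans five letter names (F-G-A-B-C), so the interval is some kind of fifth.
Fbb2 to Cb3 spans 8 semitones — one semitone wider than the perfect fifth (7) — giving an augmented fifth.

augmented fifth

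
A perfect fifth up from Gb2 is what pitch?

Five letter names up from G: D.
Moving 7 semitones up from Gb2 (the size of a perfect fifth) reaches Db3.

Db3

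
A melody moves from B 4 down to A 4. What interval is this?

Descending from B4 to A4 is the same interval as ascending A4 to B4.
A to B spans two letter names (A-B), so the interval is some kind of second.
The major second spans 2 semitones, and A4 to B4 is exactly 2 semitones — so this is a major second.

major 2nd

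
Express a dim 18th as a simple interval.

diminished fourth

Take out 2 octaves (14 from the number): 18 − 14 = 4.
Quality carries through unchanged, so the simple form is a diminished fourth.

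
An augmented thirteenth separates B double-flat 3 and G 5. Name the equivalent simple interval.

A6

Take out an octave (7 from the number): 13 − 7 = 6.
So an augmented thirteenth is an octave plus an augmented sixth. The quality is unchanged.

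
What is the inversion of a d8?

A1

The rule of nine gives the new number: 9 − 8 = 1, so an octave becomes a unison.
And diminished becomes augmented under inversion, so we get an augmented unison.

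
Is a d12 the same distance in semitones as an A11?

A diminished twelfth spans 18 semitones, and an augmented eleventh also spans 18 semitones — they're enharmonic.

Yes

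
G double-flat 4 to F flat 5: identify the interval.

G to F spans seven letter names (G-A-B-C-D-E-F): a seventh.
Counting semitones, Gbb4→Fb5 is 11, which is the major seventh.

M7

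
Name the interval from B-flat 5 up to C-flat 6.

B to C spans two letter names (B-C) — that makes it a second of some quality.
At 1 semitone, Bb5→Cb6 falls one short of a major second: minor.

minor 2nd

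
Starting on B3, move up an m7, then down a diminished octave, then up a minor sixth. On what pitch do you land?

Up a minor seventh from B3: A4 (10 semitones up).
Down a diminished octave from A4: A#3 (11 semitones down).
Up a minor sixth from A#3: F#4 (8 semitones up).

F#4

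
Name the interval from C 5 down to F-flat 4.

Descending from C5 to Fb4 is the same interval as ascending Fb4 to C5.
F to C spans five letter names (F-G-A-B-C): a fifth.
A perfect fifth would be 7 semitones; Fb4 to C5 is 8, one semitone wider, so the interval is augmented.

augmented fifth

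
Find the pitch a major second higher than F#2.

G#2

Two letter names up from F: G.
A major second spans 2 semitones, so from F#2 the target pitch is G#2.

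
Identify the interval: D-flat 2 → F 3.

D to F spans three letter names (D-E-F), plus an octave: a tenth.
Counting semitones, Db2→F3 is 16, which is the major tenth.
(Equivalently, a compound major third: a major third plus an octave.)

major 10th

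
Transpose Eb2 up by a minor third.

Three letter names up from E: G.
A minor third spans 3 semitones, so from Eb2 the target pitch is Gb2.

Gb2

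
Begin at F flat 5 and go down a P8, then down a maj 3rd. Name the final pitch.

A perfect octave down from Fb5 is Fb4.
Fb4 down a major third → Dbb4 (4 semitones).

D double-flat 4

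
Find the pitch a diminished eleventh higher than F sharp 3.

Four letters up from F (plus an octave) reaches B.
Moving 16 semitones up from F#3 (the size of a diminished eleventh) reaches Bb4.

B flat 4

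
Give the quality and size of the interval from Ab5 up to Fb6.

minor 6th

A to F spans six letter names (A-B-C-D-E-F), so the interval is some kind of sixth.
At 8 semitones, Ab5→Fb6 falls one short of a major sixth: minor.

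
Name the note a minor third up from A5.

C6

Counting three letter names up from A lands on C.
A minor third spans 3 semitones, so from A5 the target pitch is C6.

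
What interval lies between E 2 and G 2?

minor third

E to G spans three letter names (E-F-G): a third.
E2 to G2 is 3 semitones, a half step short of the major third (4), so this is minor.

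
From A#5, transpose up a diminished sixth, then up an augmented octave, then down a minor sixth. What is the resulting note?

A#6

A#5 up a diminished sixth → F6 (7 semitones).
Up an augmented octave from F6: F#7 (13 semitones up).
A minor sixth down from F#7 is A#6.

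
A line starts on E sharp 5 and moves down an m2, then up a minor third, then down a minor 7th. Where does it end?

E#5 down a minor second → D##5 (1 semitone).
A minor third up from D##5 is F##5.
F##5 down a minor seventh → G##4 (10 semitones).

G double-sharp 4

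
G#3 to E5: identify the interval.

m13

G to E spans six letter names (G-A-B-C-D-E), plus an octave — that makes it a thirteenth of some quality.
A major thirteenth would be 21 semitones, but G#3 to E5 is 20 — one semitone narrower, making it a minor thirteenth.
(Equivalently, a compound minor sixth: a minor sixth plus an octave.)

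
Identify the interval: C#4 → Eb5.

diminished tenth

C to E spans three letter names (C-D-E), plus an octave — that makes it a tenth of some quality.
C#4 to Eb5 spans 14 semitones — two semitones narrower than the major tenth (16) — giving a diminished tenth.
(Equivalently, a compound diminished third: a diminished third plus an octave.)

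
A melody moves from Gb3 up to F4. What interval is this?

major 7th

G to F spans seven letter names (G-A-B-C-D-E-F): a seventh.
Gb3 to F4 is 11 semitones, matching the major seventh exactly, so the quality is major.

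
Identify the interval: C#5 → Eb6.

diminished 10th

C to E spans three letter names (C-D-E), plus an octave: a tenth.
C#5 to Eb6 spans 14 semitones — two semitones narrower than the major tenth (16) — giving a diminished tenth.
(Equivalently, a compound diminished third: a diminished third plus an octave.)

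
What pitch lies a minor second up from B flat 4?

C flat 5

Two letter names up from B: C.
Moving 1 semitone up from Bb4 (the size of a minor second) reaches Cb5.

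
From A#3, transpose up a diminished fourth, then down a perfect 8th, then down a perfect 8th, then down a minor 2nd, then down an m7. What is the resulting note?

D#1

A diminished fourth up from A#3 is D4.
Down a perfect octave from D4: D3 (12 semitones down).
D3 down a perfect octave → D2 (12 semitones).
D2 down a minor second → C#2 (1 semitone).
C#2 down a minor seventh → D#1 (10 semitones).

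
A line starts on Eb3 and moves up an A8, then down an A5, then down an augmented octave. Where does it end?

An augmented octave up from Eb3 is E4.
Down an augmented fifth from E4: Ab3 (8 semitones down).
Down an augmented octave from Ab3: Abb2 (13 semitones down).

Abb2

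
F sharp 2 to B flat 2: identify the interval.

F to B spans four letter names (F-G-A-B) — that makes it a fourth of some quality.
F#2 to Bb2 spans 4 semitones — one semitone narrower than the perfect fourth (5) — giving a diminished fourth.

d4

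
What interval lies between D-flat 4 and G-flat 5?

D to G spans four letter names (D-E-F-G), plus an octave: an eleventh.
Counting semitones, Db4→Gb5 is 17, which is the perfect eleventh.
(Equivalently, a compound perfect fourth: a perfect fourth plus an octave.)

P11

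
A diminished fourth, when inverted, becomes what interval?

A5

Inverted interval numbers add to nine, so a fourth pairs with a fifth (4 + 5 = 9).
The quality also flips — diminished becomes augmented — giving an augmented fifth.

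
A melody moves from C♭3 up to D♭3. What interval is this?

C to D spans two letter names (C-D) — that makes it a second of some quality.
The major second spans 2 semitones, and Cb3 to Db3 is exactly 2 semitones — so this is a major second.

major second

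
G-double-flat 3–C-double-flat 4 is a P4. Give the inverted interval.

The rule of nine gives the new number: 9 − 4 = 5, so a fourth becomes a fifth.
Quality inverts too: perfect stays perfect. That makes the inversion a perfect fifth.

perfect 5th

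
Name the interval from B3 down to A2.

Descending from B3 to A2 is the same interval as ascending A2 to B3.
A to B spans two letter names (A-B), plus an octave, so the interval is some kind of ninth.
Counting semitones, A2→B3 is 14, which is the major ninth.
(Equivalently, a compound major second: a major second plus an octave.)

major ninth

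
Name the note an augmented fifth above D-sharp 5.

The fifth takes the letter from D up to A.
An augmented fifth spans 8 semitones, so from D#5 the target pitch is A##5.

A-double-sharp 5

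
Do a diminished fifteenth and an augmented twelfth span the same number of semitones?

No

23 semitones (diminished fifteenth) vs 20 semitones (augmented twelfth): not equal.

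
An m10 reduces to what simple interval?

m3

Each octave removed subtracts seven from the number: 10 − 7 = 3.
That makes a minor tenth a compound minor third — an octave plus a minor third.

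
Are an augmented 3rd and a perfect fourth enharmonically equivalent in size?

An augmented third = 5 semitones = a perfect fourth; enharmonically equal.

Yes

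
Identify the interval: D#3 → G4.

D to G spans four letter names (D-E-F-G), plus an octave: an eleventh.
A perfect eleventh would be 17 semitones; D#3 to G4 is 16, one semitone narrower, so the interval is diminished.
(Equivalently, a compound diminished fourth: a diminished fourth plus an octave.)

diminished eleventh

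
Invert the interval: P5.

The rule of nine gives the new number: 9 − 5 = 4, so a fifth becomes a fourth.
Quality inverts too: perfect stays perfect. That makes the inversion a perfect fourth.

perfect 4th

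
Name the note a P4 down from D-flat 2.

A-flat 1

Four letter names down from D: A.
Moving 5 semitones down from Db2 (the size of a perfect fourth) reaches Ab1.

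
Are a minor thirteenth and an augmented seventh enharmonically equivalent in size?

A minor thirteenth is 20 semitones but an augmented seventh is 12 semitones — different sizes.

No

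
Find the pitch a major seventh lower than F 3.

G flat 2

The seventh takes the letter from F down to G.
Moving 11 semitones down from F3 (the size of a major seventh) reaches Gb2.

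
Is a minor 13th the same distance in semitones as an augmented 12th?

A minor thirteenth spans 20 semitones, and an augmented twelfth also spans 20 semitones — they're enharmonic.

Yes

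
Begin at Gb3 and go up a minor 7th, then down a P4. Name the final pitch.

Up a minor seventh from Gb3: Fb4 (10 semitones up).
Fb4 down a perfect fourth → Cb4 (5 semitones).

Cb4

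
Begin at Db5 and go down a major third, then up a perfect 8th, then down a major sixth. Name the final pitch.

A major third down from Db5 is Bbb4.
A perfect octave up from Bbb4 is Bbb5.
Down a major sixth from Bbb5: Dbb5 (9 semitones down).

Dbb5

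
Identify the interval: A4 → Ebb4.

Descending from A4 to Ebb4 is the same interval as ascending Ebb4 to A4.
E to A spans four letter names (E-F-G-A): a fourth.
A perfect fourth would be 5 semitones; Ebb4 to A4 is 7, two semitones wider, so the interval is doubly augmented.

AA4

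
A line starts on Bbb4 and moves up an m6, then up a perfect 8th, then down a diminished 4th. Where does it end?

Db6

Up a minor sixth from Bbb4: Gbb5 (8 semitones up).
Up a perfect octave from Gbb5: Gbb6 (12 semitones up).
A diminished fourth down from Gbb6 is Db6.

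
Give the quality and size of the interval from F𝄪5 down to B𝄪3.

d12

Descending from F##5 to B##3 is the same interval as ascending B##3 to F##5.
B to F spans five letter names (B-C-D-E-F), plus an octave: a twelfth.
B##3 to F##5 spans 18 semitones — one semitone narrower than the perfect twelfth (19) — giving a diminished twelfth.
(Equivalently, a compound diminished fifth: a diminished fifth plus an octave.)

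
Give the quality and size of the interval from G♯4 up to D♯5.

G to D spans five letter names (G-A-B-C-D) — that makes it a fifth of some quality.
G#4 to D#5 is 7 semitones, matching the perfect fifth exactly, so the quality is perfect.

perfect fifth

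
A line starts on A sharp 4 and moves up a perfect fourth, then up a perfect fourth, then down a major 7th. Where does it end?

A 4

A#4 up a perfect fourth → D#5 (5 semitones).
D#5 up a perfect fourth → G#5 (5 semitones).
A major seventh down from G#5 is A4.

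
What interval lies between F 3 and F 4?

perfect octave

F to F is the same letter name, plus an octave, so the interval is some kind of octave.
F3 to F4 is 12 semitones, matching the perfect octave exactly, so the quality is perfect.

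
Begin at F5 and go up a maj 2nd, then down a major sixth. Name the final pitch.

Bb4

A major second up from F5 is G5.
G5 down a major sixth → Bb4 (9 semitones).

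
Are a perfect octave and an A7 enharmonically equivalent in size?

Yes

A perfect octave = 12 semitones = an augmented seventh; enharmonically equal.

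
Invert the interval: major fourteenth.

First reduce the compound major fourteenth to its simple form, a major seventh.
Inverted interval numbers add to nine, so a seventh pairs with a second (7 + 2 = 9).
Quality inverts too: major becomes minor. That makes the inversion a minor second.

minor 2nd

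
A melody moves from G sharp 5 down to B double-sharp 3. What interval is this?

diminished 13th

Descending from G#5 to B##3 is the same interval as ascending B##3 to G#5.
B to G spans six letter names (B-C-D-E-F-G), plus an octave — that makes it a thirteenth of some quality.
B##3 to G#5 spans 19 semitones — two semitones narrower than the major thirteenth (21) — giving a diminished thirteenth.
(Equivalently, a compound diminished sixth: a diminished sixth plus an octave.)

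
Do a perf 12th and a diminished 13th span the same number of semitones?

Both span 19 semitones: a perfect twelfth and a diminished thirteenth are the same chromatic distance.

Yes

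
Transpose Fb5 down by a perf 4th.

Counting four letter names down from F lands on C.
A perfect fourth spans 5 semitones, so from Fb5 the target pitch is Cb5.

Cb5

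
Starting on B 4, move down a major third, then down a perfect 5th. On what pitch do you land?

Down a major third from B4: G4 (4 semitones down).
G4 down a perfect fifth → C4 (7 semitones).

C 4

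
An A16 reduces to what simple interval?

Each octave removed subtracts seven from the number: 16 − 14 = 2.
Quality carries through unchanged, so the simple form is an augmented second.

augmented 2nd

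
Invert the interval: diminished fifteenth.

augmented 1st

First reduce the compound diminished fifteenth to its simple form, a diminished octave.
The rule of nine gives the new number: 9 − 8 = 1, so an octave becomes a unison.
The quality also flips — diminished becomes augmented — giving an augmented unison.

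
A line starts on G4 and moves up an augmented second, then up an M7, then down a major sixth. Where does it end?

B#4

G4 up an augmented second → A#4 (3 semitones).
Up a major seventh from A#4: G##5 (11 semitones up).
Down a major sixth from G##5: B#4 (9 semitones down).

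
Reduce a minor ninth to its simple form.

Subtracting seven from the interval number removes an octave: 9 − 7 = 2.
Quality carries through unchanged, so the simple form is a minor second.

minor 2nd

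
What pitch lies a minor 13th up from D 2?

B flat 3

The thirteenth's letter: D up six letter names plus an octave → B.
A minor thirteenth spans 20 semitones, so from D2 the target pitch is Bb3.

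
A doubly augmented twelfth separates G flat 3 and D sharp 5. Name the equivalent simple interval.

doubly augmented 5th

Each octave removed subtracts seven from the number: 12 − 7 = 5.
So a doubly augmented twelfth is an octave plus a doubly augmented fifth. The quality is unchanged.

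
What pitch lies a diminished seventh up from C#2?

Bb2

Seven letter names up from C: B.
A diminished seventh spans 9 semitones, so from C#2 the target pitch is Bb2.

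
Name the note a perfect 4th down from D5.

Counting four letter names down from D lands on A.
A perfect fourth spans 5 semitones, so from D5 the target pitch is A4.

A4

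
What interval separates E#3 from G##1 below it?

Descending from E#3 to G##1 is the same interval as ascending G##1 to E#3.
G to E spans six letter names (G-A-B-C-D-E), plus an octave — that makes it a thirteenth of some quality.
At 20 semitones, G##1→E#3 falls one short of a major thirteenth: minor.
(Equivalently, a compound minor sixth: a minor sixth plus an octave.)

minor thirteenth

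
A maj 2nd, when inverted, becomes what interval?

minor 7th

The rule of nine gives the new number: 9 − 2 = 7, so a second becomes a seventh.
Quality inverts too: major becomes minor. That makes the inversion a minor seventh.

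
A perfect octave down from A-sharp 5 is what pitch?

A-sharp 4

For an octave the letter name doesn't change: still A, an octave down.
A perfect octave spans 12 semitones, so from A#5 the target pitch is A#4.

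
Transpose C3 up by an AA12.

Counting five letter names plus an octave up from C lands on G.
Moving 21 semitones up from C3 (the size of a doubly augmented twelfth) reaches G##4.

G##4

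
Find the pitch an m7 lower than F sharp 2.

G sharp 1

The seventh takes the letter from F down to G.
A minor seventh is 10 semitones; 10 semitones down from F#2 gives G#1.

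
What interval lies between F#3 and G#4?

major ninth

F to G spans two letter names (F-G), plus an octave: a ninth.
F#3 to G#4 is 14 semitones, matching the major ninth exactly, so the quality is major.
(Equivalently, a compound major second: a major second plus an octave.)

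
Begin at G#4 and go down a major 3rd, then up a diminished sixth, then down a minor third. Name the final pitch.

Down a major third from G#4: E4 (4 semitones down).
E4 up a diminished sixth → Cb5 (7 semitones).
Cb5 down a minor third → Ab4 (3 semitones).

Ab4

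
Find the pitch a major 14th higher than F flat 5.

Seven letters up from F (plus an octave) reaches E.
Moving 23 semitones up from Fb5 (the size of a major fourteenth) reaches Eb7.

E flat 7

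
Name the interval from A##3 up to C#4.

A to C spans three letter names (A-B-C), so the interval is some kind of third.
A##3 to C#4 spans 2 semitones — two semitones narrower than the major third (4) — giving a diminished third.

diminished third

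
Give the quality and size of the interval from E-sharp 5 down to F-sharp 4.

major 7th

Descending from E#5 to F#4 is the same interval as ascending F#4 to E#5.
F to E spans seven letter names (F-G-A-B-C-D-E) — that makes it a seventh of some quality.
Counting semitones, F#4→E#5 is 11, which is the major seventh.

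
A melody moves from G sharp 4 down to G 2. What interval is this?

Descending from G#4 to G2 is the same interval as ascending G2 to G#4.
G to G is the same letter name, plus 2 octaves: a fifteenth.
G2 to G#4 spans 25 semitones — one semitone wider than the perfect fifteenth (24) — giving an augmented fifteenth.
(Equivalently, a compound augmented octave: an augmented octave plus an octave.)

A15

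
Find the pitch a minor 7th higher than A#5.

Counting seven letter names up from A lands on G.
Moving 10 semitones up from A#5 (the size of a minor seventh) reaches G#6.

G#6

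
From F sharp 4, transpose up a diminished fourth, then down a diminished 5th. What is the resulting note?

Up a diminished fourth from F#4: Bb4 (4 semitones up).
A diminished fifth down from Bb4 is E4.

E 4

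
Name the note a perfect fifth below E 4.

A 3

Five letter names down from E: A.
A perfect fifth spans 7 semitones, so from E4 the target pitch is A3.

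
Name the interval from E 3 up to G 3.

E to G spans three letter names (E-F-G): a third.
At 3 semitones, E3→G3 falls one short of a major third: minor.

minor 3rd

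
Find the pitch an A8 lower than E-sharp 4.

E 3

The letter stays E (same as the start), shifted an octave down.
Moving 13 semitones down from E#4 (the size of an augmented octave) reaches E3.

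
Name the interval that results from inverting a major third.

m6

The rule of nine gives the new number: 9 − 3 = 6, so a third becomes a sixth.
Quality inverts too: major becomes minor. That makes the inversion a minor sixth.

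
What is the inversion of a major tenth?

m6

First reduce the compound major tenth to its simple form, a major third.
Interval numbers invert to sum to nine: 3 + 6 = 9, so a third inverts to a sixth.
The quality also flips — major becomes minor — giving a minor sixth.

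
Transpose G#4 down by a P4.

Counting four letter names down from G lands on D.
Moving 5 semitones down from G#4 (the size of a perfect fourth) reaches D#4.

D#4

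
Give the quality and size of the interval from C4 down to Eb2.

major 13th

Descending from C4 to Eb2 is the same interval as ascending Eb2 to C4.
E to C spans six letter names (E-F-G-A-B-C), plus an octave — that makes it a thirteenth of some quality.
The major thirteenth spans 21 semitones, and Eb2 to C4 is exactly 21 semitones — so this is a major thirteenth.
(Equivalently, a compound major sixth: a major sixth plus an octave.)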